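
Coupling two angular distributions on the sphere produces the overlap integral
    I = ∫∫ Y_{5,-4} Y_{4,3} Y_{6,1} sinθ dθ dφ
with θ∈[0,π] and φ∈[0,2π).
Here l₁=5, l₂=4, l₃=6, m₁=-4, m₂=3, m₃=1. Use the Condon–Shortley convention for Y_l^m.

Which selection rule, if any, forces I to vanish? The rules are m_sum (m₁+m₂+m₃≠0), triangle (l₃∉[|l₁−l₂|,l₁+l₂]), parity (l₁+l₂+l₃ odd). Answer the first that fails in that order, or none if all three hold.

parity

m₁+m₂+m₃ = -4 + 3 + 1 = 0  ✓
triangle: |5−4|=1 ≤ l₃=6 ≤ 5+4=9  ✓
parity: l₁+l₂+l₃ = 15 is odd  ✗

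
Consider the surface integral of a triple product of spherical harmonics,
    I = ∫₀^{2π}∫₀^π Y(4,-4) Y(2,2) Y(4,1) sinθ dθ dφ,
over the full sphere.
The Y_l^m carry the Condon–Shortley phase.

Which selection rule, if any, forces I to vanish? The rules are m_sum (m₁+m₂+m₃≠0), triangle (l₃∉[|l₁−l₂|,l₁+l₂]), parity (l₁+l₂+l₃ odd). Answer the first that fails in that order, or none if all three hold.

m_sum

m₁+m₂+m₃ = -4 + 2 + 1 = -1  ✗
triangle: |4−2|=2 ≤ l₃=4 ≤ 4+2=6
parity: l₁+l₂+l₃ = 10 is even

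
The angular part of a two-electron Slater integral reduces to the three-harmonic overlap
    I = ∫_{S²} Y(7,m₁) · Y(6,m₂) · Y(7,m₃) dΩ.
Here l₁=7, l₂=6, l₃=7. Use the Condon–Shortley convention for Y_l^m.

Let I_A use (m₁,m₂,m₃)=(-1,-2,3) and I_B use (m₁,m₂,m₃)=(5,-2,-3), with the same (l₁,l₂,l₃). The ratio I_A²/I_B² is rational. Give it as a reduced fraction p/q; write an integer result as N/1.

Shared (l₁,l₂,l₃)=(7,6,7): N and (l;000)² cancel in I_A²/I_B².
A: Δ = 6!·8!·6!/21! = 1/2444321880; Racah Σ t=0..4: t=0:+1/1393459200 t=1:−1/21772800 t=2:+1/3317760 t=3:−1/3110400 t=4:+1/19906560 = -1/66355200; ⇒ 3j(7 6 7; -1 -2 3)² = 21/92378, sgn -1
B: Δ = 6!·8!·6!/21! = 1/2444321880; Racah Σ t=0..2: t=0:+1/49766400 t=1:−1/21772800 t=2:+1/92897280 = -1/66355200; ⇒ 3j(7 6 7; 5 -2 -3)² = 63/8398, sgn -1
I_A²/I_B² = (21/92378)/(63/8398) = 1/33

1/33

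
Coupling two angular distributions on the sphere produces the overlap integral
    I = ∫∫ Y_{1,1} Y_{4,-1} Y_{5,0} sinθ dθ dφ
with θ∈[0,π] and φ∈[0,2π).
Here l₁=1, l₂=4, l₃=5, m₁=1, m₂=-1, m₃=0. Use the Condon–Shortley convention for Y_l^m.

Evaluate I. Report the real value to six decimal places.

0.155288

Rules hold: Σm=0, L=10 even, 3≤5≤5.
N = 3·9·11 = 297
Δ = 0!·2!·8!/11! = 1/495
Racah Σ t=0..0: t=0:+1/576 = 1/576
⇒ 3j(1 4 5; 0 0 0)² = 5/99, sgn -1
Racah Σ t=0..0: t=0:+1/1440 = 1/1440
⇒ 3j(1 4 5; 1 -1 0)² = 2/99, sgn -1
4πI² = N·(3j₀)²·(3jₘ)² = 10/33
I = +1·√(0.30303/4π) = 0.15528807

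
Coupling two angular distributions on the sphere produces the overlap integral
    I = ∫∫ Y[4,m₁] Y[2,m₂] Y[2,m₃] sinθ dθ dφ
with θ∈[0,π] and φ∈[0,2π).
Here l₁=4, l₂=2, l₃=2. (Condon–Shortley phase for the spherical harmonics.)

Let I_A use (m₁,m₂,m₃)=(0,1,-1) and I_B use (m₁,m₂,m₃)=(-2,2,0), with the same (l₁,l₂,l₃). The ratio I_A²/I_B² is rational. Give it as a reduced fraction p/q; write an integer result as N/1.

16/15

l's match ⇒ only the (l;m) 3-j factors differ between A and B.
A: triangle coeff Δ(4,2,2) = 1/630; Σ_t [3,3]: t=3:−1/36 = -1/36; (3j)²=8/315 [(4 2 2; 0 1 -1)], sign=+1
B: triangle coeff Δ(4,2,2) = 1/630; Σ_t [4,4]: t=4:+1/96 = 1/96; (3j)²=1/42 [(4 2 2; -2 2 0)], sign=+1
I_A²/I_B² = (8/315)/(1/42) = 16/15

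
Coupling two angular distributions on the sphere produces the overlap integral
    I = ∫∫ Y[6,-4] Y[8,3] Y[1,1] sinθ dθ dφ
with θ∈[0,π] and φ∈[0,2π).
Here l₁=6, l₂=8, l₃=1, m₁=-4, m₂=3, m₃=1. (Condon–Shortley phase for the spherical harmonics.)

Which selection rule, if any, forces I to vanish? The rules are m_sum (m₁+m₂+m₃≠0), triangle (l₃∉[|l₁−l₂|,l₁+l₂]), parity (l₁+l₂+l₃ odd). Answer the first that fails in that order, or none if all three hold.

triangle

azimuthal sum: -4 + 3 + 1 = 0  ✓
2 ≤ 1 ≤ 14 (triangle on l)  ✗
L = 6 + 8 + 1 = 15 (odd)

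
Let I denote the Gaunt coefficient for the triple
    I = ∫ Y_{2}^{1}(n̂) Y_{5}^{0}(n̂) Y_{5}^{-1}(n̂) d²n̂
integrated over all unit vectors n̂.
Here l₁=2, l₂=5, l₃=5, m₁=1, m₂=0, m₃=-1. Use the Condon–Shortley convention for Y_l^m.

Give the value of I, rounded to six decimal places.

-0.036166

Rules hold: Σm=0, L=12 even, 3≤5≤7.
N = 5·11·11 = 605
Δ = 2!·2!·8!/13! = 1/38610
Racah Σ t=0..2: t=0:+1/2880 t=1:−1/576 t=2:+1/2880 = -1/960
⇒ 3j(2 5 5; 0 0 0)² = 10/429, sgn +1
Racah Σ t=0..1: t=0:+1/1440 t=1:−1/1152 = -1/5760
⇒ 3j(2 5 5; 1 0 -1)² = 1/858, sgn -1
4πI² = N·(3j₀)²·(3jₘ)² = 25/1521
I = -1·√(0.0164366/4π) = -0.03616600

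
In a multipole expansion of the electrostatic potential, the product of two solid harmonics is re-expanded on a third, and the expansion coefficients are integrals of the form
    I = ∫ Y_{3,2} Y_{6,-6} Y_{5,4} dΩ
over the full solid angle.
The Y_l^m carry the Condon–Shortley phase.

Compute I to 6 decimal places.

Rules hold: Σm=0, L=14 even, 3≤5≤9.
N = 7·13·11 = 1001
Δ = 4!·2!·8!/15! = 1/675675
Racah Σ t=1..3: t=1:−1/8640 t=2:+1/2304 t=3:−1/8640 = 7/34560
⇒ 3j(3 6 5; 0 0 0)² = 7/429, sgn -1
Racah Σ t=0..0: t=0:+1/967680 = 1/967680
⇒ 3j(3 6 5; 2 -6 4)² = 3/91, sgn -1
4πI² = N·(3j₀)²·(3jₘ)² = 7/13
I = +1·√(0.538462/4π) = 0.20700098

0.207001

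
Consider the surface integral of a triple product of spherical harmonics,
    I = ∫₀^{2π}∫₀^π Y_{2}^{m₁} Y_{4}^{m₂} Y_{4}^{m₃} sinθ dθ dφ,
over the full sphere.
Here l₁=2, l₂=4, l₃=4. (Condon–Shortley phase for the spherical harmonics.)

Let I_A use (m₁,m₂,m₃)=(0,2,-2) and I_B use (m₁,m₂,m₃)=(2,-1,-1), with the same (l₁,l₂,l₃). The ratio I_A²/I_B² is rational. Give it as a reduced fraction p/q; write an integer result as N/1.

8/75

Shared (l₁,l₂,l₃)=(2,4,4): N and (l;000)² cancel in I_A²/I_B².
A: Δ = 2!·2!·6!/11! = 1/13860; Racah Σ t=0..2: t=0:+1/2880 t=1:−1/120 t=2:+1/192 = -1/360; ⇒ 3j(2 4 4; 0 2 -2)² = 16/3465, sgn -1
B: Δ = 2!·2!·6!/11! = 1/13860; Racah Σ t=0..0: t=0:+1/144 = 1/144; ⇒ 3j(2 4 4; 2 -1 -1)² = 10/231, sgn -1
I_A²/I_B² = (16/3465)/(10/231) = 8/75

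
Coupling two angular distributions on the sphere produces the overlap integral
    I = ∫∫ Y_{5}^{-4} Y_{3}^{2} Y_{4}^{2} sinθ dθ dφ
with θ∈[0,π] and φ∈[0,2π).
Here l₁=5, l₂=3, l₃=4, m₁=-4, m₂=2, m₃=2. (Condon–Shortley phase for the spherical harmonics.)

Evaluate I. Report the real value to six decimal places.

0.143343

m-sum 0 ✓  L=12 even ✓  2≤4≤8 ✓
Π(2lᵢ+1) = 11×7×9 = 693
triangle coeff Δ(5,3,4) = 1/180180
Σ_t [1,3]: t=1:−1/576 t=2:+1/144 t=3:−1/576 = 1/288
(3j)²=20/1001 [(5 3 4; 0 0 0)], sign=+1
Σ_t [3,4]: t=3:−1/8640 t=4:+1/2880 = 1/4320
(3j)²=8/429 [(5 3 4; -4 2 2)], sign=+1
⇒ 4πI² = 480/1859
I = (+1)√(480/1859/(4π)) = 0.14334284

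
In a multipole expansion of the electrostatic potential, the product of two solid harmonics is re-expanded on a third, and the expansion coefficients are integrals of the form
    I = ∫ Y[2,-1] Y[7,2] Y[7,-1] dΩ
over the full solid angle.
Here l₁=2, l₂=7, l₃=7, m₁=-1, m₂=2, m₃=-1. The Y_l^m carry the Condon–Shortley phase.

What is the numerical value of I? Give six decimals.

0.077064

m-sum 0 ✓  L=16 even ✓  5≤7≤9 ✓
Π(2lᵢ+1) = 5×15×15 = 1125
triangle coeff Δ(2,7,7) = 1/185640
Σ_t [0,2]: t=0:+1/2419200 t=1:−1/518400 t=2:+1/2419200 = -1/907200
(3j)²=56/3315 [(2 7 7; 0 0 0)], sign=+1
Σ_t [1,2]: t=1:−1/1935360 t=2:+1/1209600 = 1/3225600
(3j)²=243/61880 [(2 7 7; -1 2 -1)], sign=+1
⇒ 4πI² = 3645/48841
I = (+1)√(3645/48841/(4π)) = 0.07706400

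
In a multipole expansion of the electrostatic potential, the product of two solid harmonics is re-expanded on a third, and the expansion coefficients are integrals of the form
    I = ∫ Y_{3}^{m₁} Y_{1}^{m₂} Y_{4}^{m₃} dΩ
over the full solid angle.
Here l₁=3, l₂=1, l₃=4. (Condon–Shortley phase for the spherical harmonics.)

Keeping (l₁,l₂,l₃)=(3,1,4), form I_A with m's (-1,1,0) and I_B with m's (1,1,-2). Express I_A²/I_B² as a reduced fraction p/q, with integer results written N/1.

2/5

l's match ⇒ only the (l;m) 3-j factors differ between A and B.
A: triangle coeff Δ(3,1,4) = 1/252; Σ_t [0,0]: t=0:+1/96 = 1/96; (3j)²=1/42 [(3 1 4; -1 1 0)], sign=+1
B: triangle coeff Δ(3,1,4) = 1/252; Σ_t [0,0]: t=0:+1/96 = 1/96; (3j)²=5/84 [(3 1 4; 1 1 -2)], sign=+1
I_A²/I_B² = (1/42)/(5/84) = 2/5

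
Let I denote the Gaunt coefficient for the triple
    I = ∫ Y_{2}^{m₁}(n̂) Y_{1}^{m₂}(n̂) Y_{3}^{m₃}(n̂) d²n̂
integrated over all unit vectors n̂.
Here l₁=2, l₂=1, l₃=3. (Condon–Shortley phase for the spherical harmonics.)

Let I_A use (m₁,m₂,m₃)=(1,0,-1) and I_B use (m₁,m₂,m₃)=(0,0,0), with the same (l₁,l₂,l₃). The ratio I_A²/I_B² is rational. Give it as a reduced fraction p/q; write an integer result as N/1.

8/9

l's match ⇒ only the (l;m) 3-j factors differ between A and B.
A: triangle coeff Δ(2,1,3) = 1/105; Σ_t [0,0]: t=0:+1/6 = 1/6; (3j)²=8/105 [(2 1 3; 1 0 -1)], sign=+1
B: triangle coeff Δ(2,1,3) = 1/105; Σ_t [0,0]: t=0:+1/4 = 1/4; (3j)²=3/35 [(2 1 3; 0 0 0)], sign=-1
I_A²/I_B² = (8/105)/(3/35) = 8/9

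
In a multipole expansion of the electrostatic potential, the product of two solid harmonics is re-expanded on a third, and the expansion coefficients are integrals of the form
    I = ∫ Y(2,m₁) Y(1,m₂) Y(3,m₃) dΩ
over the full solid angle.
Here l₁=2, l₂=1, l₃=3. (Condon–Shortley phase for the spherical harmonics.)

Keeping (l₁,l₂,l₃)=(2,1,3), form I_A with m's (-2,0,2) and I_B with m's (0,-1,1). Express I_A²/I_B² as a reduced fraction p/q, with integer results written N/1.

Shared (l₁,l₂,l₃)=(2,1,3): N and (l;000)² cancel in I_A²/I_B².
A: Δ = 0!·4!·2!/7! = 1/105; Racah Σ t=0..0: t=0:+1/24 = 1/24; ⇒ 3j(2 1 3; -2 0 2)² = 1/21, sgn -1
B: Δ = 0!·4!·2!/7! = 1/105; Racah Σ t=0..0: t=0:+1/8 = 1/8; ⇒ 3j(2 1 3; 0 -1 1)² = 2/35, sgn +1
I_A²/I_B² = (1/21)/(2/35) = 5/6

5/6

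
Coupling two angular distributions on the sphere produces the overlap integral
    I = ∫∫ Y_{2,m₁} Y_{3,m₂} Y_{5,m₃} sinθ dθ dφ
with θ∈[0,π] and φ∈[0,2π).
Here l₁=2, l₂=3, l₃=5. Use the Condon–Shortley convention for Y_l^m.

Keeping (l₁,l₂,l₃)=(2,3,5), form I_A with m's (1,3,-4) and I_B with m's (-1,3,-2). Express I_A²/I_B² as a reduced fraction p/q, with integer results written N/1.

Same 2,3,5: normalisation and zero-m 3j drop out of the ratio.
A: Δ: 0! 4! 6! / 11! → 1/2310; sum: t=0:+1/4320 = 1/4320; 3j²(2 3 5; 1 3 -4) = Δ·Π!·Σ² = 2/55  (sign -1)
B: Δ: 0! 4! 6! / 11! → 1/2310; sum: t=0:+1/4320 = 1/4320; 3j²(2 3 5; -1 3 -2) = Δ·Π!·Σ² = 1/330  (sign -1)
I_A²/I_B² = (2/55)/(1/330) = 12/1

12/1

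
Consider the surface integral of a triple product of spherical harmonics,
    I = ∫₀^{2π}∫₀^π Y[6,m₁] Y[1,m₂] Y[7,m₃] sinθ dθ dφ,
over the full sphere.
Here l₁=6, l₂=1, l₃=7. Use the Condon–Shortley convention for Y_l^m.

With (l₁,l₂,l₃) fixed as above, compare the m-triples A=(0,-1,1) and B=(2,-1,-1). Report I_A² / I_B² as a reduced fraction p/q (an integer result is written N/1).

Same 6,1,7: normalisation and zero-m 3j drop out of the ratio.
A: Δ: 0! 12! 2! / 15! → 1/1365; sum: t=0:+1/1036800 = 1/1036800; 3j²(6 1 7; 0 -1 1) = Δ·Π!·Σ² = 4/195  (sign +1)
B: Δ: 0! 12! 2! / 15! → 1/1365; sum: t=0:+1/1935360 = 1/1935360; 3j²(6 1 7; 2 -1 -1) = Δ·Π!·Σ² = 1/91  (sign +1)
I_A²/I_B² = (4/195)/(1/91) = 28/15

28/15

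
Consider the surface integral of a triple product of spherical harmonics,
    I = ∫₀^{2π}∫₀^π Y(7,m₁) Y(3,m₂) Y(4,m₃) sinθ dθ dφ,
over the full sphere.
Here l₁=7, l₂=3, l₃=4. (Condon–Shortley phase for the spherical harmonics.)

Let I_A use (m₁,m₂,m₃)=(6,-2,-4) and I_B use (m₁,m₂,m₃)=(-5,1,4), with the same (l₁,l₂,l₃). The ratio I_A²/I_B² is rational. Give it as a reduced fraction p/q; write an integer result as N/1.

13/5

Same 7,3,4: normalisation and zero-m 3j drop out of the ratio.
A: Δ: 6! 8! 0! / 15! → 1/45045; sum: t=1:−1/4838400 = -1/4838400; 3j²(7 3 4; 6 -2 -4) = Δ·Π!·Σ² = 1/35  (sign -1)
B: Δ: 6! 8! 0! / 15! → 1/45045; sum: t=4:+1/1935360 = 1/1935360; 3j²(7 3 4; -5 1 4) = Δ·Π!·Σ² = 1/91  (sign +1)
I_A²/I_B² = (1/35)/(1/91) = 13/5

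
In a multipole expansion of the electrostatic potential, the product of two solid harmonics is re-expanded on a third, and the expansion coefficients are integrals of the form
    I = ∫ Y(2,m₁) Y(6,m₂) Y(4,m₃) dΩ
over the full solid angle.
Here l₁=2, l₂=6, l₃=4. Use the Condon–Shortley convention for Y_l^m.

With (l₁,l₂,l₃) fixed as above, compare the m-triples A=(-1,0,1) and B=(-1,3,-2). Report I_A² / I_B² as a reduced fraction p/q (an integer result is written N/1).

10/21

Same 2,6,4: normalisation and zero-m 3j drop out of the ratio.
A: Δ: 4! 0! 8! / 13! → 1/6435; sum: t=3:−1/4320 = -1/4320; 3j²(2 6 4; -1 0 1) = Δ·Π!·Σ² = 8/429  (sign +1)
B: Δ: 4! 0! 8! / 13! → 1/6435; sum: t=3:−1/8640 = -1/8640; 3j²(2 6 4; -1 3 -2) = Δ·Π!·Σ² = 28/715  (sign -1)
I_A²/I_B² = (8/429)/(28/715) = 10/21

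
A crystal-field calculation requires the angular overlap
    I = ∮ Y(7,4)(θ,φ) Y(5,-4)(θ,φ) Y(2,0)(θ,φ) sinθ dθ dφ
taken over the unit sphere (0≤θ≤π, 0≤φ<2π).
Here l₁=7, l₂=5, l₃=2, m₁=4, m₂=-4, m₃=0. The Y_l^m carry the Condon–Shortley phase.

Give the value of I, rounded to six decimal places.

Rules hold: Σm=0, L=14 even, 2≤2≤12.
N = 15·11·5 = 825
Δ = 10!·4!·0!/15! = 1/15015
Racah Σ t=5..5: t=5:−1/57600 = -1/57600
⇒ 3j(7 5 2; 0 0 0)² = 21/715, sgn -1
Racah Σ t=1..1: t=1:−1/1451520 = -1/1451520
⇒ 3j(7 5 2; 4 -4 0)² = 1/91, sgn -1
4πI² = N·(3j₀)²·(3jₘ)² = 45/169
I = +1·√(0.266272/4π) = 0.14556534

0.145565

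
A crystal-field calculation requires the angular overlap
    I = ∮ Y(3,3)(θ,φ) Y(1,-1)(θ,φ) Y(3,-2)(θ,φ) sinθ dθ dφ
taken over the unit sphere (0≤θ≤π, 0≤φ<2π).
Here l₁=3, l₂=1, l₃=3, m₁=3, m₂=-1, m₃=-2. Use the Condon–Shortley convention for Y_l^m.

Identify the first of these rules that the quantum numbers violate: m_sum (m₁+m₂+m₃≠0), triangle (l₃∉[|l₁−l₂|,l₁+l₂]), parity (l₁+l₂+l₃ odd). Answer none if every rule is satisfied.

m₁+m₂+m₃ = 3 − 1 − 2 = 0  ✓
triangle: |3−1|=2 ≤ l₃=3 ≤ 3+1=4  ✓
parity: l₁+l₂+l₃ = 7 is odd  ✗

parity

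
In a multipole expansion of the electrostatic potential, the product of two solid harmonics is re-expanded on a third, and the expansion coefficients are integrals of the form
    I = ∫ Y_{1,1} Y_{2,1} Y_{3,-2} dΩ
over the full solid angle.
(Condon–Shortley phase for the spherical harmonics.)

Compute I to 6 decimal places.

0.261169

m-sum 0 ✓  L=6 even ✓  1≤3≤3 ✓
Π(2lᵢ+1) = 3×5×7 = 105
triangle coeff Δ(1,2,3) = 1/105
Σ_t [0,0]: t=0:+1/4 = 1/4
(3j)²=3/35 [(1 2 3; 0 0 0)], sign=-1
Σ_t [0,0]: t=0:+1/12 = 1/12
(3j)²=2/21 [(1 2 3; 1 1 -2)], sign=-1
⇒ 4πI² = 6/7
I = (+1)√(6/7/(4π)) = 0.26116903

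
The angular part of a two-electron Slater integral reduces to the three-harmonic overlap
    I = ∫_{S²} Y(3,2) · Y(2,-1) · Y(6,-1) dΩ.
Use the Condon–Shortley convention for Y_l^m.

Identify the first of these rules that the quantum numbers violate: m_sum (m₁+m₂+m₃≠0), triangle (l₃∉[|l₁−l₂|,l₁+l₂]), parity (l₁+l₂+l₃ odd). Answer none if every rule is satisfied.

azimuthal sum: 2 − 1 − 1 = 0  ✓
1 ≤ 6 ≤ 5 (triangle on l)  ✗
L = 3 + 2 + 6 = 11 (odd)

triangle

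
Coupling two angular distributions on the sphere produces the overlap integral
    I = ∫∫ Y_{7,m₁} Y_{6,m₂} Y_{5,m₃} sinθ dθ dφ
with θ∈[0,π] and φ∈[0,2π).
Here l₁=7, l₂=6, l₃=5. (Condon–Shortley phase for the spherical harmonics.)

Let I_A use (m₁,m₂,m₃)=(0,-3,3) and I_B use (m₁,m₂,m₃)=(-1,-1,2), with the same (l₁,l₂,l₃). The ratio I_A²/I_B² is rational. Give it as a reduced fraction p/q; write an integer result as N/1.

Same 7,6,5: normalisation and zero-m 3j drop out of the ratio.
A: Δ: 8! 6! 4! / 19! → 1/174594420; sum: t=1:−1/14515200 t=2:+1/1036800 t=3:−1/829440 = -1/3225600; 3j²(7 6 5; 0 -3 3) = Δ·Π!·Σ² = 567/230945  (sign -1)
B: Δ: 8! 6! 4! / 19! → 1/174594420; sum: t=2:+1/6220800 t=3:−1/345600 t=4:+1/165888 t=5:−1/622080 = 7/4147200; 3j²(7 6 5; -1 -1 2) = Δ·Π!·Σ² = 2401/277134  (sign -1)
I_A²/I_B² = (567/230945)/(2401/277134) = 486/1715

486/1715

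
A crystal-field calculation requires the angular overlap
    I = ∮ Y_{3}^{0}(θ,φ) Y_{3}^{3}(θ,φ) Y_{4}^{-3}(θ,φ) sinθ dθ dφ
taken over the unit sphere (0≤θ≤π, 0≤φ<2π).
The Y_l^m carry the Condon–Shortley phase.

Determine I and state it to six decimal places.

Checks pass: Σm=0; 10 even; l₃=4∈[0,6].
(2·3+1)(2·3+1)(2·4+1) = 441
Δ: 2! 4! 4! / 11! → 1/34650
sum: t=0:+1/72 t=1:−1/16 t=2:+1/72 = -5/144
3j²(3 3 4; 0 0 0) = Δ·Π!·Σ² = 2/77  (sign -1)
sum: t=2:+1/288 = 1/288
3j²(3 3 4; 0 3 -3) = Δ·Π!·Σ² = 1/22  (sign -1)
combine: 4πI² = 441·2/77·1/22 = 63/121
take √, sign +1: I = 0.20355073

0.203551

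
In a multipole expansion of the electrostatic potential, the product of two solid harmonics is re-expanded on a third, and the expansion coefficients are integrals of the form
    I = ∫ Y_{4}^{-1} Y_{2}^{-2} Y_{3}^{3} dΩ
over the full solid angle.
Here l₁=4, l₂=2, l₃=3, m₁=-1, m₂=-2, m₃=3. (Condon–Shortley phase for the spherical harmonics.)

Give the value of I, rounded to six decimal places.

l₁+l₂+l₃=9 is odd: 3j(l;000)=0 ⇒ I=0

0.000000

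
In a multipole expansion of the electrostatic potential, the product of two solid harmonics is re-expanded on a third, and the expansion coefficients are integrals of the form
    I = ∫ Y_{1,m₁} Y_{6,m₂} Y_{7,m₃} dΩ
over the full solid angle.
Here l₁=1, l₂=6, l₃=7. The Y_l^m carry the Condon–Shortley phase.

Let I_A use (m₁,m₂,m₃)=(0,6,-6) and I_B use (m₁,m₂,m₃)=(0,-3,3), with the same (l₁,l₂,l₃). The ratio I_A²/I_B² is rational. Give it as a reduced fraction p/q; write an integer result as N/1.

13/40

Same 1,6,7: normalisation and zero-m 3j drop out of the ratio.
A: Δ: 0! 2! 12! / 15! → 1/1365; sum: t=0:+1/479001600 = 1/479001600; 3j²(1 6 7; 0 6 -6) = Δ·Π!·Σ² = 1/105  (sign -1)
B: Δ: 0! 2! 12! / 15! → 1/1365; sum: t=0:+1/2177280 = 1/2177280; 3j²(1 6 7; 0 -3 3) = Δ·Π!·Σ² = 8/273  (sign +1)
I_A²/I_B² = (1/105)/(8/273) = 13/40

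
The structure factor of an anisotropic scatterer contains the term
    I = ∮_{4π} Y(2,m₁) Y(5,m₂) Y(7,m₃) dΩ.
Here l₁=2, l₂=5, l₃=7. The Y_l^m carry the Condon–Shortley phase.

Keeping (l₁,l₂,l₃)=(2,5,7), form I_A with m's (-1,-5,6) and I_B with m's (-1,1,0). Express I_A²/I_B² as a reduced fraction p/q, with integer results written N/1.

Same 2,5,7: normalisation and zero-m 3j drop out of the ratio.
A: Δ: 0! 4! 10! / 15! → 1/15015; sum: t=0:+1/21772800 = 1/21772800; 3j²(2 5 7; -1 -5 6) = Δ·Π!·Σ² = 2/105  (sign -1)
B: Δ: 0! 4! 10! / 15! → 1/15015; sum: t=0:+1/103680 = 1/103680; 3j²(2 5 7; -1 1 0) = Δ·Π!·Σ² = 7/429  (sign -1)
I_A²/I_B² = (2/105)/(7/429) = 286/245

286/245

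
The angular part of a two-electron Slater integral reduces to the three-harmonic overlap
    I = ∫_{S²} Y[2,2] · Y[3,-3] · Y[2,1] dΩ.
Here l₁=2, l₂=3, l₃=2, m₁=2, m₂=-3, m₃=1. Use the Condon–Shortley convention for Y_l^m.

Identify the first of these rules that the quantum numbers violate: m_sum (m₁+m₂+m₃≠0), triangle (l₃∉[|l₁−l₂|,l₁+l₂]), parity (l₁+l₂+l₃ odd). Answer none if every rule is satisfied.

parity

m₁+m₂+m₃ = 2 − 3 + 1 = 0  ✓
triangle: |2−3|=1 ≤ l₃=2 ≤ 2+3=5  ✓
parity: l₁+l₂+l₃ = 7 is odd  ✗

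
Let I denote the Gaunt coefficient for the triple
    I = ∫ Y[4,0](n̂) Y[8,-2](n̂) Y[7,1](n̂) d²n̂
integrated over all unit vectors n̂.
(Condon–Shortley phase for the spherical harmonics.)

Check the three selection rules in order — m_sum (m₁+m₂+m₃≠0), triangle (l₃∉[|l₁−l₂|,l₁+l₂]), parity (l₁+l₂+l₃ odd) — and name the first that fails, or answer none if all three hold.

m_sum

azimuthal sum: 0 − 2 + 1 = -1  ✗
4 ≤ 7 ≤ 12 (triangle on l)
L = 4 + 8 + 7 = 19 (odd)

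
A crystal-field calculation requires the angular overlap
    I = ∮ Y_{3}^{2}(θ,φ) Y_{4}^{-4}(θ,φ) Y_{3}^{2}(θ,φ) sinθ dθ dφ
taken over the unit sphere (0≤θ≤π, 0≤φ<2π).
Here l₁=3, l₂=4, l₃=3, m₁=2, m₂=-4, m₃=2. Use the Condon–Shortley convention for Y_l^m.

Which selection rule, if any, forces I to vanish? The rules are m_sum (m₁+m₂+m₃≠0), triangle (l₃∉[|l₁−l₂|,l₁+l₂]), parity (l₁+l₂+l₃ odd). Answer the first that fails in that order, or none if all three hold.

none

azimuthal sum: 2 − 4 + 2 = 0  ✓
1 ≤ 3 ≤ 7 (triangle on l)  ✓
L = 3 + 4 + 3 = 10 (even)  ✓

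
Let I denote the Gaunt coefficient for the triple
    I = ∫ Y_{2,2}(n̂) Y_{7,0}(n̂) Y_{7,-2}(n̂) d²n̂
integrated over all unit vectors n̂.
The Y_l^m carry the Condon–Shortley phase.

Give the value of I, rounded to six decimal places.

-0.192231

m-sum 0 ✓  L=16 even ✓  5≤7≤9 ✓
Π(2lᵢ+1) = 5×15×15 = 1125
triangle coeff Δ(2,7,7) = 1/185640
Σ_t [0,2]: t=0:+1/2419200 t=1:−1/518400 t=2:+1/2419200 = -1/907200
(3j)²=56/3315 [(2 7 7; 0 0 0)], sign=+1
Σ_t [0,0]: t=0:+1/2419200 = 1/2419200
(3j)²=27/1105 [(2 7 7; 2 0 -2)], sign=-1
⇒ 4πI² = 22680/48841
I = (-1)√(22680/48841/(4π)) = -0.19223140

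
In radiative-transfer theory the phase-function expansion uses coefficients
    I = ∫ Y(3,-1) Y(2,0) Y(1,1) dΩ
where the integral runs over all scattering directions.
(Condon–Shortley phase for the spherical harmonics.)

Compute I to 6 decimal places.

-0.202301

Checks pass: Σm=0; 6 even; l₃=1∈[1,5].
(2·3+1)(2·2+1)(2·1+1) = 105
Δ: 4! 2! 0! / 7! → 1/105
sum: t=2:+1/4 = 1/4
3j²(3 2 1; 0 0 0) = Δ·Π!·Σ² = 3/35  (sign -1)
sum: t=2:+1/8 = 1/8
3j²(3 2 1; -1 0 1) = Δ·Π!·Σ² = 2/35  (sign +1)
combine: 4πI² = 105·3/35·2/35 = 18/35
take √, sign -1: I = -0.20230066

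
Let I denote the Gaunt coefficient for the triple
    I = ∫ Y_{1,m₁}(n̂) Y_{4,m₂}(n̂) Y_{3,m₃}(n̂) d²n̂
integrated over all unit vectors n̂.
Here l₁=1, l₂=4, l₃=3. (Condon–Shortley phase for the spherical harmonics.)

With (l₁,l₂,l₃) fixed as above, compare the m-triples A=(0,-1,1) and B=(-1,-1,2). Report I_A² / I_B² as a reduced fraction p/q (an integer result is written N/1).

l's match ⇒ only the (l;m) 3-j factors differ between A and B.
A: triangle coeff Δ(1,4,3) = 1/252; Σ_t [1,1]: t=1:−1/48 = -1/48; (3j)²=5/84 [(1 4 3; 0 -1 1)], sign=-1
B: triangle coeff Δ(1,4,3) = 1/252; Σ_t [2,2]: t=2:+1/240 = 1/240; (3j)²=1/84 [(1 4 3; -1 -1 2)], sign=-1
I_A²/I_B² = (5/84)/(1/84) = 5/1

5/1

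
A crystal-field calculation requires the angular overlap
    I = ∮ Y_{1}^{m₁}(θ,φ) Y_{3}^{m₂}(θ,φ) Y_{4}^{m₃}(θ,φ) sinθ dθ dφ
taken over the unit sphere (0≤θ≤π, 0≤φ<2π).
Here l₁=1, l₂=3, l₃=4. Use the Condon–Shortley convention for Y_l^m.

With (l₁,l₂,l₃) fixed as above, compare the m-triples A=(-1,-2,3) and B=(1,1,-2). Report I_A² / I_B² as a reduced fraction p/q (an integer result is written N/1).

7/5

Shared (l₁,l₂,l₃)=(1,3,4): N and (l;000)² cancel in I_A²/I_B².
A: Δ = 0!·2!·6!/9! = 1/252; Racah Σ t=0..0: t=0:+1/240 = 1/240; ⇒ 3j(1 3 4; -1 -2 3)² = 1/12, sgn -1
B: Δ = 0!·2!·6!/9! = 1/252; Racah Σ t=0..0: t=0:+1/96 = 1/96; ⇒ 3j(1 3 4; 1 1 -2)² = 5/84, sgn +1
I_A²/I_B² = (1/12)/(5/84) = 7/5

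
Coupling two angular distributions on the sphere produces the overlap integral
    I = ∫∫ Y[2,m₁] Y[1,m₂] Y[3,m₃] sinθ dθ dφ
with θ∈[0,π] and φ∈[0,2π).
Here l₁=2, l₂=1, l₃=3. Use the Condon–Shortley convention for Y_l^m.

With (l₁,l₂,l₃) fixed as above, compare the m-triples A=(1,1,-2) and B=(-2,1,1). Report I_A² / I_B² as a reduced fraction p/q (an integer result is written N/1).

10/1

Shared (l₁,l₂,l₃)=(2,1,3): N and (l;000)² cancel in I_A²/I_B².
A: Δ = 0!·4!·2!/7! = 1/105; Racah Σ t=0..0: t=0:+1/12 = 1/12; ⇒ 3j(2 1 3; 1 1 -2)² = 2/21, sgn -1
B: Δ = 0!·4!·2!/7! = 1/105; Racah Σ t=0..0: t=0:+1/48 = 1/48; ⇒ 3j(2 1 3; -2 1 1)² = 1/105, sgn +1
I_A²/I_B² = (2/21)/(1/105) = 10/1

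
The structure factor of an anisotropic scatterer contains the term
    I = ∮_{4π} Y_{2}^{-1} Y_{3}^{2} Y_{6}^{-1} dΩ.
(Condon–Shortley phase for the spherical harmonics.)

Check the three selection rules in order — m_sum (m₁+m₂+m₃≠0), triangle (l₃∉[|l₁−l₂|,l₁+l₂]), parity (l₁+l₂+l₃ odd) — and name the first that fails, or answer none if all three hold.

azimuthal sum: -1 + 2 − 1 = 0  ✓
1 ≤ 6 ≤ 5 (triangle on l)  ✗
L = 2 + 3 + 6 = 11 (odd)

triangle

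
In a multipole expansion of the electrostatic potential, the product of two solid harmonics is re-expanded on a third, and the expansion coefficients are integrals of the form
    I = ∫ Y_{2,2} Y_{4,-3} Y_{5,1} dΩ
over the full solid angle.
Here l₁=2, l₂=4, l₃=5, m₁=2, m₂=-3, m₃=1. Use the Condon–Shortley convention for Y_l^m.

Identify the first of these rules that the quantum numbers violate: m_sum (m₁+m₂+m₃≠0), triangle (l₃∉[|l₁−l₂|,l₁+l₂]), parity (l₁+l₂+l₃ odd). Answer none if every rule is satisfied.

m₁+m₂+m₃ = 2 − 3 + 1 = 0  ✓
triangle: |2−4|=2 ≤ l₃=5 ≤ 2+4=6  ✓
parity: l₁+l₂+l₃ = 11 is odd  ✗

parity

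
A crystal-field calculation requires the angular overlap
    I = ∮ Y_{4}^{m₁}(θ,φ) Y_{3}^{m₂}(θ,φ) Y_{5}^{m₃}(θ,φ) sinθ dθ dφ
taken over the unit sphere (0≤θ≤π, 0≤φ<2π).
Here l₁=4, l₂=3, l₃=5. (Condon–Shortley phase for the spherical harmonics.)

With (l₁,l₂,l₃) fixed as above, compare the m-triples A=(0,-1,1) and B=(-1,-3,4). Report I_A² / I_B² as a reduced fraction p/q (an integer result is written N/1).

121/567

l's match ⇒ only the (l;m) 3-j factors differ between A and B.
A: triangle coeff Δ(4,3,5) = 1/180180; Σ_t [0,2]: t=0:+1/384 t=1:−1/216 t=2:+1/2304 = -11/6912; (3j)²=11/1638 [(4 3 5; 0 -1 1)], sign=-1
B: triangle coeff Δ(4,3,5) = 1/180180; Σ_t [0,0]: t=0:+1/5760 = 1/5760; (3j)²=9/286 [(4 3 5; -1 -3 4)], sign=-1
I_A²/I_B² = (11/1638)/(9/286) = 121/567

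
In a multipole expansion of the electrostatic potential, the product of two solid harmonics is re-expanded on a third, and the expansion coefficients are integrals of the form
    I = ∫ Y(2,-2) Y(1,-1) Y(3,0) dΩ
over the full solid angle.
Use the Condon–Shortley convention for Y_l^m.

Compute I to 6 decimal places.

0.000000

m-sum = -2 − 1 + 0 = -3 ≠ 0 ⇒ I = 0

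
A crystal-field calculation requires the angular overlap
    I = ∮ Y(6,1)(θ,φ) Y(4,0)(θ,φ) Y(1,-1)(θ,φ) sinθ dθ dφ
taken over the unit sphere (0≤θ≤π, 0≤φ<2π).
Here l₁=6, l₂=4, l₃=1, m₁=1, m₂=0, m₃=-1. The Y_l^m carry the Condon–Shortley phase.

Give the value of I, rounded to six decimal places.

l₃=1 ∉ [2,10] — triangle fails ⇒ I = 0

0.000000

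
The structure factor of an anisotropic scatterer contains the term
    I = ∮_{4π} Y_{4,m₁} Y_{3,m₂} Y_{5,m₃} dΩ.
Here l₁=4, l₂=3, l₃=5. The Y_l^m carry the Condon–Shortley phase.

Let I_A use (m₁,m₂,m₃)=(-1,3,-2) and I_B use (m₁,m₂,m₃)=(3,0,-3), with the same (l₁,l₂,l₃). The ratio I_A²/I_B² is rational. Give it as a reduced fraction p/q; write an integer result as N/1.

125/42

Same 4,3,5: normalisation and zero-m 3j drop out of the ratio.
A: Δ: 2! 6! 4! / 13! → 1/180180; sum: t=2:+1/1728 = 1/1728; 3j²(4 3 5; -1 3 -2) = Δ·Π!·Σ² = 25/858  (sign -1)
B: Δ: 2! 6! 4! / 13! → 1/180180; sum: t=0:+1/1440 t=1:−1/2880 = 1/2880; 3j²(4 3 5; 3 0 -3) = Δ·Π!·Σ² = 7/715  (sign +1)
I_A²/I_B² = (25/858)/(7/715) = 125/42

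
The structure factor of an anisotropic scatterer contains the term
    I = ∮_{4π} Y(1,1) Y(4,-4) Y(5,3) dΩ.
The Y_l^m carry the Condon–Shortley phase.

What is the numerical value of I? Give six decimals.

Checks pass: Σm=0; 10 even; l₃=5∈[3,5].
(2·1+1)(2·4+1)(2·5+1) = 297
Δ: 0! 2! 8! / 11! → 1/495
sum: t=0:+1/576 = 1/576
3j²(1 4 5; 0 0 0) = Δ·Π!·Σ² = 5/99  (sign -1)
sum: t=0:+1/80640 = 1/80640
3j²(1 4 5; 1 -4 3) = Δ·Π!·Σ² = 1/495  (sign +1)
combine: 4πI² = 297·5/99·1/495 = 1/33
take √, sign -1: I = -0.04910640

-0.049106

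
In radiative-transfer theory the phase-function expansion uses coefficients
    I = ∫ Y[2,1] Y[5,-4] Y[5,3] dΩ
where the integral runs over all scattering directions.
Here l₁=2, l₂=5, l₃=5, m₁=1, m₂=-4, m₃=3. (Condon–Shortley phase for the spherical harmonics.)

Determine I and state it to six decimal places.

Rules hold: Σm=0, L=12 even, 3≤5≤7.
N = 5·11·11 = 605
Δ = 2!·2!·8!/13! = 1/38610
Racah Σ t=0..2: t=0:+1/2880 t=1:−1/576 t=2:+1/2880 = -1/960
⇒ 3j(2 5 5; 0 0 0)² = 10/429, sgn +1
Racah Σ t=0..1: t=0:+1/10080 t=1:−1/80640 = 1/11520
⇒ 3j(2 5 5; 1 -4 3)² = 49/1430, sgn +1
4πI² = N·(3j₀)²·(3jₘ)² = 245/507
I = +1·√(0.483235/4π) = 0.19609844

0.196098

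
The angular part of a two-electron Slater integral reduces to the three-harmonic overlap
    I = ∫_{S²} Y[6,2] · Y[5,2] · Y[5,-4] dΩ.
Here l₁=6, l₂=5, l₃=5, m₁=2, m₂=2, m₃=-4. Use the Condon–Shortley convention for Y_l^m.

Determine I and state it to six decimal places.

0.108910

Rules hold: Σm=0, L=16 even, 1≤5≤11.
N = 13·11·11 = 1573
Δ = 6!·6!·4!/17! = 1/28588560
Racah Σ t=1..5: t=1:−1/345600 t=2:+1/13824 t=3:−1/5184 t=4:+1/13824 t=5:−1/345600 = -7/129600
⇒ 3j(6 5 5; 0 0 0)² = 80/7293, sgn +1
Racah Σ t=3..4: t=3:−1/103680 t=4:+1/207360 = -1/207360
⇒ 3j(6 5 5; 2 2 -4)² = 21/2431, sgn +1
4πI² = N·(3j₀)²·(3jₘ)² = 560/3757
I = +1·√(0.149055/4π) = 0.10891018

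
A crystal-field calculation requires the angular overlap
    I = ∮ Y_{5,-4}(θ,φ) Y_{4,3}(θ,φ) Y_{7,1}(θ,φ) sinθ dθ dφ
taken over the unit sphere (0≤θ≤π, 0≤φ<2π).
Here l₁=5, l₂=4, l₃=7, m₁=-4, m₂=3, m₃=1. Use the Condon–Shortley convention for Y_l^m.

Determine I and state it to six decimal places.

0.090705

Checks pass: Σm=0; 16 even; l₃=7∈[1,9].
(2·5+1)(2·4+1)(2·7+1) = 1485
Δ: 2! 8! 6! / 17! → 1/6126120
sum: t=0:+1/69120 t=1:−1/20736 t=2:+1/69120 = -1/51840
3j²(5 4 7; 0 0 0) = Δ·Π!·Σ² = 280/21879  (sign +1)
sum: t=1:−1/29030400 t=2:+1/1209600 = 23/29030400
3j²(5 4 7; -4 3 1) = Δ·Π!·Σ² = 529/97240  (sign +1)
combine: 4πI² = 1485·280/21879·529/97240 = 55545/537251
take √, sign +1: I = 0.09070452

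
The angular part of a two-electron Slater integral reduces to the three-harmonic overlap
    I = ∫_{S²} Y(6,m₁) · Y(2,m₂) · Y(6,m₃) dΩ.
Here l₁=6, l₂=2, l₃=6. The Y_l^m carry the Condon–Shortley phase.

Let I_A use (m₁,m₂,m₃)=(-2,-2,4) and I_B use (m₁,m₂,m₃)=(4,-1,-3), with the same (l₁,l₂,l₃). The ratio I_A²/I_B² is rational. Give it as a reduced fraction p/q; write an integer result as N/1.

Same 6,2,6: normalisation and zero-m 3j drop out of the ratio.
A: Δ: 2! 10! 2! / 15! → 1/90090; sum: t=0:+1/322560 = 1/322560; 3j²(6 2 6; -2 -2 4) = Δ·Π!·Σ² = 18/1001  (sign +1)
B: Δ: 2! 10! 2! / 15! → 1/90090; sum: t=0:+1/161280 t=1:−1/725760 = 1/207360; 3j²(6 2 6; 4 -1 -3) = Δ·Π!·Σ² = 7/286  (sign -1)
I_A²/I_B² = (18/1001)/(7/286) = 36/49

36/49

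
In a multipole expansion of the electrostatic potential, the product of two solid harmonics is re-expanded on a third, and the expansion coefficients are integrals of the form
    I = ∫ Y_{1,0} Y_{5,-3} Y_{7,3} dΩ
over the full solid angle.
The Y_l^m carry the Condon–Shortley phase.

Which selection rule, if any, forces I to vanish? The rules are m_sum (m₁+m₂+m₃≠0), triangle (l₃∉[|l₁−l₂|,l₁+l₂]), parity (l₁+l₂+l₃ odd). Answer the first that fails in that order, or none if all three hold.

triangle

m₁+m₂+m₃ = 0 − 3 + 3 = 0  ✓
triangle: |1−5|=4 ≤ l₃=7 ≤ 1+5=6  ✗
parity: l₁+l₂+l₃ = 13 is odd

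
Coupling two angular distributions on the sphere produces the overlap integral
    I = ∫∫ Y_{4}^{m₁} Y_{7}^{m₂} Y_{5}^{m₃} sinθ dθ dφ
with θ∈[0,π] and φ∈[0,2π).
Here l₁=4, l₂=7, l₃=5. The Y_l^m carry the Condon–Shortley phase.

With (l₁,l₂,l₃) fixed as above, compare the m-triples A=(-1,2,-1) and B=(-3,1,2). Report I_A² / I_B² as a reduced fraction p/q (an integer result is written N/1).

Shared (l₁,l₂,l₃)=(4,7,5): N and (l;000)² cancel in I_A²/I_B².
A: Δ = 6!·2!·8!/17! = 1/6126120; Racah Σ t=3..5: t=3:−1/103680 t=4:+1/34560 t=5:−1/138240 = 1/82944; ⇒ 3j(4 7 5; -1 2 -1)² = 125/9724, sgn +1
B: Δ = 6!·2!·8!/17! = 1/6126120; Racah Σ t=5..6: t=5:−1/172800 t=6:+1/1036800 = -1/207360; ⇒ 3j(4 7 5; -3 1 2)² = 245/14586, sgn +1
I_A²/I_B² = (125/9724)/(245/14586) = 75/98

75/98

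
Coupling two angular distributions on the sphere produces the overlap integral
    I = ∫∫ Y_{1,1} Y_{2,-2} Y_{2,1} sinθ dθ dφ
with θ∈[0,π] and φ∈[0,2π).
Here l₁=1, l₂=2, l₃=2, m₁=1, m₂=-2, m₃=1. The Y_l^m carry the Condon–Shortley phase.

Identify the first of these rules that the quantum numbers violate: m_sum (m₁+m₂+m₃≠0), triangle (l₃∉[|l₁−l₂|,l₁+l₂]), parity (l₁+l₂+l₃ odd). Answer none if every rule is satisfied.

Σmᵢ = 0  ✓
l₃∈[|l₁−l₂|,l₁+l₂]=[1,3], have l₃=2  ✓
Σlᵢ = 5 ⇒ odd  ✗

parity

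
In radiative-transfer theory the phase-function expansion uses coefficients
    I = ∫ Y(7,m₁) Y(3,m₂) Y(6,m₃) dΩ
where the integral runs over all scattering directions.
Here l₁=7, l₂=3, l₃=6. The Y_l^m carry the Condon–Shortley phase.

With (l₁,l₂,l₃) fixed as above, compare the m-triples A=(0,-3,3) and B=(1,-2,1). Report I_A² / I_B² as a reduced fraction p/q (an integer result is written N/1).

270/343

l's match ⇒ only the (l;m) 3-j factors differ between A and B.
A: triangle coeff Δ(7,3,6) = 1/2042040; Σ_t [0,0]: t=0:+1/1451520 = 1/1451520; (3j)²=45/4862 [(7 3 6; 0 -3 3)], sign=-1
B: triangle coeff Δ(7,3,6) = 1/2042040; Σ_t [0,1]: t=0:+1/414720 t=1:−1/172800 = -7/2073600; (3j)²=343/29172 [(7 3 6; 1 -2 1)], sign=+1
I_A²/I_B² = (45/4862)/(343/29172) = 270/343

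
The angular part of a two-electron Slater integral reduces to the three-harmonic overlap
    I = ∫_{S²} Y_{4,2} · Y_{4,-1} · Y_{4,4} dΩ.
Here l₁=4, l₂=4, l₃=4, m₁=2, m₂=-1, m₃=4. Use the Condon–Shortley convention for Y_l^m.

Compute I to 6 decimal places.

Σmᵢ = 5 ≠ 0, so the φ-integral vanishes; I = 0

0.000000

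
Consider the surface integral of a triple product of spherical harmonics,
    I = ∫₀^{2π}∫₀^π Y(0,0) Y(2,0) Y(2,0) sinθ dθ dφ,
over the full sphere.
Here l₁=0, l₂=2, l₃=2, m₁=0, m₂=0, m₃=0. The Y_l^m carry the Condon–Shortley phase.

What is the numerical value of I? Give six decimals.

0.282095

m-sum 0 ✓  L=4 even ✓  2≤2≤2 ✓
Π(2lᵢ+1) = 1×5×5 = 25
triangle coeff Δ(0,2,2) = 1/5
Σ_t [0,0]: t=0:+1/4 = 1/4
(3j)²=1/5 [(0 2 2; 0 0 0)], sign=+1
(m-triple is (0,0,0) — same symbol as above.)
⇒ 4πI² = 1/1
I = (+1)√(1/1/(4π)) = 0.28209479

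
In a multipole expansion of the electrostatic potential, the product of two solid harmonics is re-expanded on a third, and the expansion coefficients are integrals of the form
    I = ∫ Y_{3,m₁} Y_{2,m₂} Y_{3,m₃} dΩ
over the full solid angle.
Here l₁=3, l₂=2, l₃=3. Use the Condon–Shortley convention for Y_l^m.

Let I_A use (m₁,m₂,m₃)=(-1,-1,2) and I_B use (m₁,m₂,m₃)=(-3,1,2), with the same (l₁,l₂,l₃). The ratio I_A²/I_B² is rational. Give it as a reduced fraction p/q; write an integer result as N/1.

3/5

l's match ⇒ only the (l;m) 3-j factors differ between A and B.
A: triangle coeff Δ(3,2,3) = 1/3780; Σ_t [0,1]: t=0:+1/48 t=1:−1/12 = -1/16; (3j)²=1/28 [(3 2 3; -1 -1 2)], sign=+1
B: triangle coeff Δ(3,2,3) = 1/3780; Σ_t [2,2]: t=2:+1/48 = 1/48; (3j)²=5/84 [(3 2 3; -3 1 2)], sign=-1
I_A²/I_B² = (1/28)/(5/84) = 3/5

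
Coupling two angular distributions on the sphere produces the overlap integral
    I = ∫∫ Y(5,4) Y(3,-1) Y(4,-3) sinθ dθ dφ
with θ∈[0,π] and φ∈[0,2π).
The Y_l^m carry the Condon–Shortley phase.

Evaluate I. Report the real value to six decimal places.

Rules hold: Σm=0, L=12 even, 2≤4≤8.
N = 11·7·9 = 693
Δ = 4!·6!·2!/13! = 1/180180
Racah Σ t=1..3: t=1:−1/576 t=2:+1/144 t=3:−1/576 = 1/288
⇒ 3j(5 3 4; 0 0 0)² = 20/1001, sgn +1
Racah Σ t=0..1: t=0:+1/5760 t=1:−1/4320 = -1/17280
⇒ 3j(5 3 4; 4 -1 -3)² = 7/4290, sgn +1
4πI² = N·(3j₀)²·(3jₘ)² = 42/1859
I = +1·√(0.0225928/4π) = 0.04240138

0.042401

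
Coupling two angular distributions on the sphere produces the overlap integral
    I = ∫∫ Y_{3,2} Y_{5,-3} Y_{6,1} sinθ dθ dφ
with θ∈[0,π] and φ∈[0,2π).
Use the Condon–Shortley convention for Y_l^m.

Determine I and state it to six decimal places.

0.166435

m-sum 0 ✓  L=14 even ✓  2≤6≤8 ✓
Π(2lᵢ+1) = 7×11×13 = 1001
triangle coeff Δ(3,5,6) = 1/675675
Σ_t [0,2]: t=0:+1/8640 t=1:−1/2304 t=2:+1/8640 = -7/34560
(3j)²=7/429 [(3 5 6; 0 0 0)], sign=-1
Σ_t [0,1]: t=0:+1/17280 t=1:−1/120960 = 1/20160
(3j)²=64/3003 [(3 5 6; 2 -3 1)], sign=-1
⇒ 4πI² = 448/1287
I = (+1)√(448/1287/(4π)) = 0.16643505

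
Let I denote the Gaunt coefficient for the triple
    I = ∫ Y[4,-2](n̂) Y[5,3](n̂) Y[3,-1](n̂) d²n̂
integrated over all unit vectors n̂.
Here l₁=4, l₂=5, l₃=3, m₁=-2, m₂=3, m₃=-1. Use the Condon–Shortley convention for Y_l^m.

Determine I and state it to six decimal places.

m-sum 0 ✓  L=12 even ✓  1≤3≤9 ✓
Π(2lᵢ+1) = 9×11×7 = 693
triangle coeff Δ(4,5,3) = 1/180180
Σ_t [2,4]: t=2:+1/576 t=3:−1/144 t=4:+1/576 = -1/288
(3j)²=20/1001 [(4 5 3; 0 0 0)], sign=+1
Σ_t [4,6]: t=4:+1/2304 t=5:−1/720 t=6:+1/5760 = -1/1280
(3j)²=27/1430 [(4 5 3; -2 3 -1)], sign=-1
⇒ 4πI² = 486/1859
I = (-1)√(486/1859/(4π)) = -0.14423595

-0.144236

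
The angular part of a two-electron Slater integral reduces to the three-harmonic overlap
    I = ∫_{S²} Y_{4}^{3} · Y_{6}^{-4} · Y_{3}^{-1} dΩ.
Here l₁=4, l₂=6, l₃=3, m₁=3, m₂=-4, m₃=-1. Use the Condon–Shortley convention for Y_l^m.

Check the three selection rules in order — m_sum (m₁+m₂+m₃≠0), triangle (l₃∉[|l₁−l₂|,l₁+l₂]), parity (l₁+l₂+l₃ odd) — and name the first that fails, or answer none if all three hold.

m_sum

Σmᵢ = -2  ✗
l₃∈[|l₁−l₂|,l₁+l₂]=[2,10], have l₃=3
Σlᵢ = 13 ⇒ odd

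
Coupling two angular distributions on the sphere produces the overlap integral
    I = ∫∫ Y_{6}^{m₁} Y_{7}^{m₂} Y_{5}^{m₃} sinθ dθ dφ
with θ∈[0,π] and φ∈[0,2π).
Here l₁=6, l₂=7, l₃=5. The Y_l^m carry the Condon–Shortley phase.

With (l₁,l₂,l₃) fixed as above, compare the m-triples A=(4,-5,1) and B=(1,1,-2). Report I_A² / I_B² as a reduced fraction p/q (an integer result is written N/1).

15059/16807

l's match ⇒ only the (l;m) 3-j factors differ between A and B.
A: triangle coeff Δ(6,7,5) = 1/174594420; Σ_t [0,2]: t=0:+1/7741440 t=1:−1/3628800 t=2:+1/24883200 = -37/348364800; (3j)²=1369/176358 [(6 7 5; 4 -5 1)], sign=-1
B: triangle coeff Δ(6,7,5) = 1/174594420; Σ_t [2,5]: t=2:+1/6220800 t=3:−1/345600 t=4:+1/165888 t=5:−1/622080 = 7/4147200; (3j)²=2401/277134 [(6 7 5; 1 1 -2)], sign=-1
I_A²/I_B² = (1369/176358)/(2401/277134) = 15059/16807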